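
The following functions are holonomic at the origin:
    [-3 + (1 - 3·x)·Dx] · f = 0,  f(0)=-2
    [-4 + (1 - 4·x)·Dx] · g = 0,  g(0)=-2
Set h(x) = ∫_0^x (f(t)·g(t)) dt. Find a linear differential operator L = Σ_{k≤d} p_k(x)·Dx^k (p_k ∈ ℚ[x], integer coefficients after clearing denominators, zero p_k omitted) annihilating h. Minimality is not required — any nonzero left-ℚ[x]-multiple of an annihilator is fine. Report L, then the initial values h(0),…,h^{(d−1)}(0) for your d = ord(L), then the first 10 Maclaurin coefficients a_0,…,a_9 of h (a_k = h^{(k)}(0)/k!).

f: a_k = -2, -6, -18, -54, -162, -486, -1458, -4374, -13122, -39366, …
g: a_k = -2, -8, -32, -128, -512, -2048, -8192, -32768, -131072, -524288, …
Sym-product of L_f,L_g gives L₀ (≤ ord 1).
∫: right-multiply L₀ by Dx.
L = (-7 + 24·x)·Dx + (1 - 7·x + 12·x^2)·Dx^2  (order 2).
h: a_k = 0, 4, 14, 148/3, 175, 3124/5, 6734/3, 56788/7, 58975/2, 969844/9, …
ICs: h(0) = 0, h′(0) = 4.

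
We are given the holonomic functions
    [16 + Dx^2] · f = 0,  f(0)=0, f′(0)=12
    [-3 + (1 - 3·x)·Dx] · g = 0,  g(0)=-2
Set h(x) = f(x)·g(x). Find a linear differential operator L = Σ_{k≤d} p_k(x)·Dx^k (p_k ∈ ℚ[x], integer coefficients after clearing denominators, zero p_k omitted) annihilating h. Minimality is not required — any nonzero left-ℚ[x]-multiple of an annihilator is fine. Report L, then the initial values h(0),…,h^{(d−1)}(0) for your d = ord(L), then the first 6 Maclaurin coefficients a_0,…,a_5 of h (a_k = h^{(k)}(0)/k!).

f: a_k = 0, 12, 0, -32, 0, 128/5, …
g: a_k = -2, -6, -18, -54, -162, -486, …
Product ⇒ symmetric product L₀, ord ≤ 2.
L = (-16 + 48·x) + 6·Dx + (-1 + 3·x)·Dx^2  (order 2).
h: a_k = 0, -24, -72, -152, -456, -7096/5, …
ICs: h(0) = 0, h′(0) = -24.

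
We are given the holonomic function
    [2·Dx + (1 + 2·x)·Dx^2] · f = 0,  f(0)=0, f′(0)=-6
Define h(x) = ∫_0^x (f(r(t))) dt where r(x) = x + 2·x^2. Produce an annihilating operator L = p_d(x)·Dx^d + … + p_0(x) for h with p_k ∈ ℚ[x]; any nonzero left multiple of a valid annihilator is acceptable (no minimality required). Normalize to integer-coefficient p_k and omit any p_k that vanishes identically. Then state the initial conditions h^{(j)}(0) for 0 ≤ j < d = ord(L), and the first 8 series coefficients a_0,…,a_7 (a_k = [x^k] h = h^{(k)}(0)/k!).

L = (-2 + 8·x + 16·x^2)·Dx^2 + (1 + 6·x + 12·x^2 + 16·x^3)·Dx^3  (order 3).
h: a_k = 0, 0, -3, -2, 4, -12/5, -16/5, 64/7, …
ICs: h(0) = 0, h′(0) = 0, h′′(0) = -6.

f: a_k = 0, -6, 6, -8, 12, -96/5, 32, -384/7, …
Substitute x→r, Dx→(1/r')Dx; clear ⇒ L₀.
h=∫₀ˣh₀: take L = L₀·Dx.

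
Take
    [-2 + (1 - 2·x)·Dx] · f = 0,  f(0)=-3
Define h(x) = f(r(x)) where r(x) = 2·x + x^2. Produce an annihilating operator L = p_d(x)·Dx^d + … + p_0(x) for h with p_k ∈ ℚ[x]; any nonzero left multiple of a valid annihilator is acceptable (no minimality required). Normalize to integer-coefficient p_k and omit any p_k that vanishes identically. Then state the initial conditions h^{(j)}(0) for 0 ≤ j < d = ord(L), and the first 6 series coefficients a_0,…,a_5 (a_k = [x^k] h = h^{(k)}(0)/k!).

f: a_k = -3, -6, -12, -24, -48, -96, …
L₀ from L_f via x↦r, Dx↦r'^{-1}Dx.
L = (4 + 4·x) + (-1 + 4·x + 2·x^2)·Dx  (order 1).
h: a_k = -3, -12, -54, -240, -1068, -4752, …
ICs: h(0) = -3.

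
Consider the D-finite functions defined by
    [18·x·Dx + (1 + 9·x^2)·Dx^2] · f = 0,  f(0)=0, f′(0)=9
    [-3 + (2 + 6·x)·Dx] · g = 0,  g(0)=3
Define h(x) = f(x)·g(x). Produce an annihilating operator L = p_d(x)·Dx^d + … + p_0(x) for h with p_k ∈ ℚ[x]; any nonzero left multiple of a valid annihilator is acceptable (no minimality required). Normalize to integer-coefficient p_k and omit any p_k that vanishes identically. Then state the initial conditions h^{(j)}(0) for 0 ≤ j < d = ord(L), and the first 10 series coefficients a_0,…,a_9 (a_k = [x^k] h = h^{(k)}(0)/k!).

f: a_k = 0, 9, 0, -27, 0, 729/5, 0, -6561/7, 0, 6561, …
g: a_k = 3, 9/2, -27/8, 81/16, -1215/128, 5103/256, -45927/1024, 216513/2048, -8444007/32768, 42220035/65536, …
Sym-product of L_f,L_g gives L₀ (≤ ord 2).
L = (27 - 108·x - 81·x^2) + (-12 + 36·x + 324·x^2 + 324·x^3)·Dx + (4 + 24·x + 72·x^2 + 216·x^3 + 324·x^4)·Dx^2  (order 2).
h: a_k = 0, 27, 81/2, -891/8, -1215/16, 283581/640, 894483/1280, -123694533/35840, -219800061/71680, 4668748551/229376, …
ICs: h(0) = 0, h′(0) = 27.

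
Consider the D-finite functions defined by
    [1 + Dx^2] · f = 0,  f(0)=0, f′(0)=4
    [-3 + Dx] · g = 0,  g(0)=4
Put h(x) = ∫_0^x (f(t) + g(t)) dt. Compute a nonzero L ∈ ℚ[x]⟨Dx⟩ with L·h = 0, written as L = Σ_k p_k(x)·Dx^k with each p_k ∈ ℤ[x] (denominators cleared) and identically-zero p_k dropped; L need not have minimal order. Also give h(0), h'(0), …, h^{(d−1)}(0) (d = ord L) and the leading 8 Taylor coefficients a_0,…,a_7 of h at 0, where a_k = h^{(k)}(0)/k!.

f: a_k = 0, 4, 0, -2/3, 0, 1/30, 0, -1/1260, …
g: a_k = 4, 12, 18, 18, 27/2, 81/10, 81/20, 243/140, …
L₀ := lclm(L_f,L_g); ord L₀ ≤ 2+1.
h=∫₀ˣh₀: take L = L₀·Dx.
L = -3·Dx + Dx^2 - 3·Dx^3 + Dx^4  (order 4).
h: a_k = 0, 4, 8, 6, 13/3, 27/10, 61/45, 81/140, …
ICs: h(0) = 0, h′(0) = 4, h′′(0) = 16, h′′′(0) = 36.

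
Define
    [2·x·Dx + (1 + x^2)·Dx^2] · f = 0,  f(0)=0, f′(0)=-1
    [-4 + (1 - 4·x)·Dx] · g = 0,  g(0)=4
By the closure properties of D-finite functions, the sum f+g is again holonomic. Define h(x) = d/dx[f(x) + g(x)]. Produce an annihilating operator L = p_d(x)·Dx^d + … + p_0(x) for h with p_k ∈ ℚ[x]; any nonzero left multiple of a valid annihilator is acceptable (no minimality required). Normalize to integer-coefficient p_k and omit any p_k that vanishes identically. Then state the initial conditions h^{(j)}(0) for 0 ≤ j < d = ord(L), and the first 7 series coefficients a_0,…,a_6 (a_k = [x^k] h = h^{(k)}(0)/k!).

L = (8 - 128·x - 24·x^2) + (-49 + 8·x - 109·x^2 - 24·x^3)·Dx + (4 - 15·x - 15·x^3 - 4·x^4)·Dx^2  (order 2).
h: a_k = 15, 128, 769, 4096, 20479, 98304, 458753, …
ICs: h(0) = 15, h′(0) = 128.

f: a_k = 0, -1, 0, 1/3, 0, -1/5, 0, …
g: a_k = 4, 16, 64, 256, 1024, 4096, 16384, …
Weyl lclm of L_f,L_g ⇒ L₀ (ord ≤ 3).
h₀' ⇒ L via d/dx closure of L₀.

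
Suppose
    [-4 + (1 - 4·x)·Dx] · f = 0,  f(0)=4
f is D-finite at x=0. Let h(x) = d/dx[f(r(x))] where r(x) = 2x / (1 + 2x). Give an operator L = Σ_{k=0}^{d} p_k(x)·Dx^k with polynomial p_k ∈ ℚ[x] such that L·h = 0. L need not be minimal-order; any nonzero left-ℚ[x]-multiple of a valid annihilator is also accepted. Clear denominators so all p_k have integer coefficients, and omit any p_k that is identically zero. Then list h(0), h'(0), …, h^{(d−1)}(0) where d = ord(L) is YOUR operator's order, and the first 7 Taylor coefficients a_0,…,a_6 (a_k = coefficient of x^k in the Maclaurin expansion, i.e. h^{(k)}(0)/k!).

f: a_k = 4, 16, 64, 256, 1024, 4096, 16384, …
f∘r: x↦r, Dx↦Dx/r' in L_f ⇒ L₀.
h₀' ⇒ L via d/dx closure of L₀.
L = 12 + (-1 + 6·x)·Dx  (order 1).
h: a_k = 32, 384, 3456, 27648, 207360, 1492992, 10450944, …
ICs: h(0) = 32.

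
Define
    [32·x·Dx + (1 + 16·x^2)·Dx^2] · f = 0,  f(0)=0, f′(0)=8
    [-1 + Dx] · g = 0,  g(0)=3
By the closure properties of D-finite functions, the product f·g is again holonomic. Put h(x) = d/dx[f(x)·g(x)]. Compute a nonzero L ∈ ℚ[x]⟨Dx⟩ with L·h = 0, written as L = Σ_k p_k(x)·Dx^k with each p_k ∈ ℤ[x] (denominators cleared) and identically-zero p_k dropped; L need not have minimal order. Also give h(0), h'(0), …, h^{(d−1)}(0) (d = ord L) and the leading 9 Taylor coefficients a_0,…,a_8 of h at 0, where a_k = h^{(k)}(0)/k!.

L = (-31 - 64·x + 1568·x^2 - 1024·x^3 + 256·x^4) + (30 + 96·x - 1600·x^2 + 1536·x^3 - 512·x^4)·Dx + (1 - 32·x + 32·x^2 - 512·x^3 + 256·x^4)·Dx^2  (order 2).
h: a_k = 24, 48, -348, -496, 5829, 7246, -940403/10, -2325068/21, 169134311/112, …
ICs: h(0) = 24, h′(0) = 48.

f: a_k = 0, 8, 0, -128/3, 0, 2048/5, 0, -32768/7, 0, …
g: a_k = 3, 3, 3/2, 1/2, 1/8, 1/40, 1/240, 1/1680, 1/13440, …
Product ⇒ symmetric product L₀, ord ≤ 2.
h₀' ⇒ L via d/dx closure of L₀.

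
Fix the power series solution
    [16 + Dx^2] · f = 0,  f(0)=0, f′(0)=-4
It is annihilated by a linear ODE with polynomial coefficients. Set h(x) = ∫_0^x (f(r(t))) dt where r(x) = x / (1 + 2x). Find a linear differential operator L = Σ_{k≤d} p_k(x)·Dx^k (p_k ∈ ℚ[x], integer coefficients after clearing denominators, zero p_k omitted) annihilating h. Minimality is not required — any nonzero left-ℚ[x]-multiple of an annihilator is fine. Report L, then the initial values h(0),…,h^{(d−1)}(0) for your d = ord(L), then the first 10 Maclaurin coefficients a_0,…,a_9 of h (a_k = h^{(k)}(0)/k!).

L = 16·Dx + (4 + 24·x + 48·x^2 + 32·x^3)·Dx^2 + (1 + 8·x + 24·x^2 + 32·x^3 + 16·x^4)·Dx^3  (order 3).
h: a_k = 0, 0, -2, 8/3, -4/3, -32/5, 1376/45, -640/7, 70688/315, -194048/405, …
ICs: h(0) = 0, h′(0) = 0, h′′(0) = -4.

f: a_k = 0, -4, 0, 32/3, 0, -128/15, 0, 1024/315, 0, -2048/2835, …
Change of var in L_f (x↦r) gives L₀.
h=∫h₀ ⇒ L = L₀·Dx.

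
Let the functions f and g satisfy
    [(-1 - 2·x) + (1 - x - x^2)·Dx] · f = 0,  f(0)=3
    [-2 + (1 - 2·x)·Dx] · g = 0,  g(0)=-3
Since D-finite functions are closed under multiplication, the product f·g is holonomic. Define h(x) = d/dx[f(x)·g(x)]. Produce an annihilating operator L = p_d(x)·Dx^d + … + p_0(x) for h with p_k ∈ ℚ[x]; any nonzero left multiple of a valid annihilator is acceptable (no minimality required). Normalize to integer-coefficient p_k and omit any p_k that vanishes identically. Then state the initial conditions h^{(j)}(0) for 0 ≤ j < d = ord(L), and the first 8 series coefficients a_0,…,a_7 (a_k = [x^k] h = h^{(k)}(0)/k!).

f: a_k = 3, 3, 6, 9, 15, 24, 39, 63, …
g: a_k = -3, -6, -12, -24, -48, -96, -192, -384, …
Product ⇒ symmetric product L₀, ord ≤ 1.
h₀' ⇒ L via d/dx closure of L₀.
L = (16 - 30·x - 30·x^2 + 32·x^3 + 48·x^4) + (-3 + 11·x - 3·x^2 - 22·x^3 + 10·x^4 + 12·x^5)·Dx  (order 1).
h: a_k = -27, -144, -513, -1548, -4230, -10854, -26649, -63360, …
ICs: h(0) = -27.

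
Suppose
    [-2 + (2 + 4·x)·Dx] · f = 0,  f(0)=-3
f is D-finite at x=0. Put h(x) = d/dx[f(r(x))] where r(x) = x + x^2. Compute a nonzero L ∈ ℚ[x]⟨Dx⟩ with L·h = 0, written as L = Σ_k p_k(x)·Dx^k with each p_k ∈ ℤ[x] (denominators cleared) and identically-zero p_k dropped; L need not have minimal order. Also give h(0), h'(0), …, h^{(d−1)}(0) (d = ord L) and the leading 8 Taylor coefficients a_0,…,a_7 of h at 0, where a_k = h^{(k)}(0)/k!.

f: a_k = -3, -3, 3/2, -3/2, 15/8, -21/8, 63/16, -99/16, …
h₀=f(r): pull back L_f along r ⇒ L₀.
h₀' ⇒ L via d/dx closure of L₀.
L = 1 + (-1 - 4·x - 6·x^2 - 4·x^3)·Dx  (order 1).
h: a_k = -3, -3, 9/2, -9/2, 15/8, 27/8, -147/16, 183/16, …
ICs: h(0) = -3.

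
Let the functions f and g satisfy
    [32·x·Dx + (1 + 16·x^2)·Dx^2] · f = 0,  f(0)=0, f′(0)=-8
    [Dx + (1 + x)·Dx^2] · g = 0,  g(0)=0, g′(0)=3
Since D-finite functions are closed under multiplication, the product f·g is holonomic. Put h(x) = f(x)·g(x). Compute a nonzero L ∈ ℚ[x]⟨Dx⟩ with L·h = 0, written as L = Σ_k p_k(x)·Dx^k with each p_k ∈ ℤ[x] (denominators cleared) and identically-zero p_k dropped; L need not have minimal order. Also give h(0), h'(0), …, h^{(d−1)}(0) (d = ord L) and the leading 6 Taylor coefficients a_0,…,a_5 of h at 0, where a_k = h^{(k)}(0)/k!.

f: a_k = 0, -8, 0, 128/3, 0, -2048/5, …
g: a_k = 0, 3, -3/2, 1, -3/4, 3/5, …
Sym-product of L_f,L_g gives L₀ (≤ ord 4).
L = (4224 + 8384·x + 204800·x^2 + 531456·x^3 + 491520·x^4 + 212992·x^5 + 262144·x^7)·Dx + (4098 + 28864·x + 258368·x^2 + 1045504·x^3 + 1798144·x^4 + 1523712·x^5 + 573440·x^6 + 786432·x^7 + 917504·x^8)·Dx^2 + (132 + 8644·x + 37632·x^2 + 196032·x^3 + 614400·x^4 + 955392·x^5 + 786432·x^6 + 540672·x^7 + 786432·x^8 + 524288·x^9)·Dx^3 + (65 + 258·x + 2497·x^2 + 8576·x^3 + 30336·x^4 + 76800·x^5 + 118272·x^6 + 98304·x^7 + 98304·x^8 + 131072·x^9 + 65536·x^10)·Dx^4  (order 4).
h: a_k = 0, 0, -24, 12, 120, -58, …
ICs: h(0) = 0, h′(0) = 0, h′′(0) = -48, h′′′(0) = 72.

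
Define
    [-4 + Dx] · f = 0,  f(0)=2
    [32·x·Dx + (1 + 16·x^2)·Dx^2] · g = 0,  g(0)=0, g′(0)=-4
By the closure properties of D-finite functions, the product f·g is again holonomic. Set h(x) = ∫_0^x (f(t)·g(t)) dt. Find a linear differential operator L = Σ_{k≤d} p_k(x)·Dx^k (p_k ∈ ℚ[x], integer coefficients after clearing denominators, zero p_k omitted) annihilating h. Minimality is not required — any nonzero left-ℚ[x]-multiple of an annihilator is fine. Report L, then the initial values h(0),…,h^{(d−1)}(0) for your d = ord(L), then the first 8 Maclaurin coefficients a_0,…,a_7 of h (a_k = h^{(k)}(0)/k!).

L = (16 - 128·x + 256·x^2)·Dx + (-8 + 32·x - 128·x^2)·Dx^2 + (1 + 16·x^2)·Dx^3  (order 3).
h: a_k = 0, 0, -4, -32/3, -16/3, 256/15, -128/5, -11264/63, …
ICs: h(0) = 0, h′(0) = 0, h′′(0) = -8.

f: a_k = 2, 8, 16, 64/3, 64/3, 256/15, 512/45, 2048/315, …
g: a_k = 0, -4, 0, 64/3, 0, -1024/5, 0, 16384/7, …
h₀=f·g: eliminate ⇒ L₀, order ≤ 1·2.
Integrate: L := L₀·Dx.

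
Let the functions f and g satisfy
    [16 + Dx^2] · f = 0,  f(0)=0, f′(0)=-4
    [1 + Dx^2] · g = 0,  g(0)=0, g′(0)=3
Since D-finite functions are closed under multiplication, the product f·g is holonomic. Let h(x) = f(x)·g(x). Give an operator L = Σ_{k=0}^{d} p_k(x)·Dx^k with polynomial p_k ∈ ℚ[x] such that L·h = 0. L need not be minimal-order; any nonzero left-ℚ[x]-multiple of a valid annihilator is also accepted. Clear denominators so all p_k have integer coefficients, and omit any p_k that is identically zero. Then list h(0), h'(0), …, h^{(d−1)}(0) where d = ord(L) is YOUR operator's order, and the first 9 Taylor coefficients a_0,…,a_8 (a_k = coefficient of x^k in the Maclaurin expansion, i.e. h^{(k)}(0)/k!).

f: a_k = 0, -4, 0, 32/3, 0, -128/15, 0, 1024/315, 0, …
g: a_k = 0, 3, 0, -1/2, 0, 1/40, 0, -1/1680, 0, …
Sym-product of L_f,L_g gives L₀ (≤ ord 4).
L = 225 + 34·Dx^2 + Dx^4  (order 4).
h: a_k = 0, 0, -12, 0, 34, 0, -931/30, 0, 6001/420, …
ICs: h(0) = 0, h′(0) = 0, h′′(0) = -24, h′′′(0) = 0.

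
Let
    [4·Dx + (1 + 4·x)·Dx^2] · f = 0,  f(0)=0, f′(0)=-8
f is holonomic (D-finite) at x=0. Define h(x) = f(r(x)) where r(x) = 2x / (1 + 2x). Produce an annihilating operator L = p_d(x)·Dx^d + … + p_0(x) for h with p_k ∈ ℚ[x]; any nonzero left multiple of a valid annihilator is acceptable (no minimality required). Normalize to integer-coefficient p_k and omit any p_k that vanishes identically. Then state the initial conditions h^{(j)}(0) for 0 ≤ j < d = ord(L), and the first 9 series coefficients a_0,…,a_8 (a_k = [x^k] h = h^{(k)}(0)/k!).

L = (12 + 40·x)·Dx + (1 + 12·x + 20·x^2)·Dx^2  (order 2).
h: a_k = 0, -16, 96, -1984/3, 4992, -199936/5, 333312, -19999744/7, 24999936, …
ICs: h(0) = 0, h′(0) = -16.

f: a_k = 0, -8, 16, -128/3, 128, -2048/5, 4096/3, -32768/7, 16384, …
Change of var in L_f (x↦r) gives L₀.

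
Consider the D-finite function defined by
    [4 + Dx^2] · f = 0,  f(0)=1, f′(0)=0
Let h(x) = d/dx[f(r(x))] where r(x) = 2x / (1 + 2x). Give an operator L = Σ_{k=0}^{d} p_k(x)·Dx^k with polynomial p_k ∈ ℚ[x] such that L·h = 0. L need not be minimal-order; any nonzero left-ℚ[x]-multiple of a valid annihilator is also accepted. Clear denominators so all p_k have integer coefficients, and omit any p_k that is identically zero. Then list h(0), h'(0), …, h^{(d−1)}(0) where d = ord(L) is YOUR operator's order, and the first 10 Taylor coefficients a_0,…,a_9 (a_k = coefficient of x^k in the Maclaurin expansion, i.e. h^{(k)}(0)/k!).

L = (40 + 96·x + 96·x^2) + (12 + 72·x + 144·x^2 + 96·x^3)·Dx + (1 + 8·x + 24·x^2 + 32·x^3 + 16·x^4)·Dx^2  (order 2).
h: a_k = 0, -16, 96, -1024/3, 2560/3, -19712/15, -3584/5, 4820992/315, -2646016/35, 784642048/2835, …
ICs: h(0) = 0, h′(0) = -16.

f: a_k = 1, 0, -2, 0, 2/3, 0, -4/45, 0, 2/315, 0, …
f∘r: x↦r, Dx↦Dx/r' in L_f ⇒ L₀.
h=h₀': d/dx-closure on L₀ ⇒ L.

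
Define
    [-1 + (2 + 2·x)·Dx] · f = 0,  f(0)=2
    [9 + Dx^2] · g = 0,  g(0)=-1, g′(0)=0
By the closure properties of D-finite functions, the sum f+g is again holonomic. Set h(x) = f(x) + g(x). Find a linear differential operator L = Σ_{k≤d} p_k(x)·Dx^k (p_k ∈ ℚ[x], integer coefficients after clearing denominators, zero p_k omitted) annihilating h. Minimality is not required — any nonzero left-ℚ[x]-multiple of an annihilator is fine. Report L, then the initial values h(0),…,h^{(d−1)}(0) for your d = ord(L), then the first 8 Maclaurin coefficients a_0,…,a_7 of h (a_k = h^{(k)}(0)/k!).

L = (-351 - 648·x - 324·x^2) + (630 + 1926·x + 1944·x^2 + 648·x^3)·Dx + (-39 - 72·x - 36·x^2)·Dx^2 + (70 + 214·x + 216·x^2 + 72·x^3)·Dx^3  (order 3).
h: a_k = 1, 1, 17/4, 1/8, -221/64, 7/128, 2487/2560, 33/1024, …
ICs: h(0) = 1, h′(0) = 1, h′′(0) = 17/2.

f: a_k = 2, 1, -1/4, 1/8, -5/64, 7/128, -21/512, 33/1024, …
g: a_k = -1, 0, 9/2, 0, -27/8, 0, 81/80, 0, …
h₀=f+g: left-lcm gives L₀, ord ≤ 3.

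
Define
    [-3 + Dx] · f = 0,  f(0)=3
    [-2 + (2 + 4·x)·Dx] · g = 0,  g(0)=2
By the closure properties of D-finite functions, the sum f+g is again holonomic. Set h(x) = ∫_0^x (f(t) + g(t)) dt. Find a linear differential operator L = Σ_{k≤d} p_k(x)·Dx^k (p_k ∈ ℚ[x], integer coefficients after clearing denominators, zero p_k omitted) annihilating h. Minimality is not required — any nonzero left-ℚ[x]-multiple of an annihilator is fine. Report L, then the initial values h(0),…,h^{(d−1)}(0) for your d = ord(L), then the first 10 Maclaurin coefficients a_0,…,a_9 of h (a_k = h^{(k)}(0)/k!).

f: a_k = 3, 9, 27/2, 27/2, 81/8, 243/40, 243/80, 729/560, 2187/4480, 729/4480, …
g: a_k = 2, 2, -1, 1, -5/4, 7/4, -21/8, 33/8, -429/64, 715/64, …
Weyl lclm of L_f,L_g ⇒ L₀ (ord ≤ 2).
h=∫h₀ ⇒ L = L₀·Dx.
L = (12 + 18·x)·Dx + (-10 - 36·x - 36·x^2)·Dx^2 + (2 + 10·x + 12·x^2)·Dx^3  (order 3).
h: a_k = 0, 5, 11/2, 25/6, 29/8, 71/40, 313/240, 33/560, 3039/4480, -9281/13440, …
ICs: h(0) = 0, h′(0) = 5, h′′(0) = 11.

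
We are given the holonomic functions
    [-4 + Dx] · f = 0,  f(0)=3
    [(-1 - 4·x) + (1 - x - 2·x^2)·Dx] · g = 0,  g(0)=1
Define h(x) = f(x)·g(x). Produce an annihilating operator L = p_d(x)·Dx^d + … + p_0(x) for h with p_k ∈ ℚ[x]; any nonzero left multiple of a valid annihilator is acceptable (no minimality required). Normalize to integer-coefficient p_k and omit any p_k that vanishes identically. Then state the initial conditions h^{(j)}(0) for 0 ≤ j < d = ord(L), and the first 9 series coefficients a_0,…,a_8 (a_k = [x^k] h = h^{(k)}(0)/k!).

L = (5 - 8·x^2) + (-1 + x + 2·x^2)·Dx  (order 1).
h: a_k = 3, 15, 45, 107, 229, 2343/5, 2831/3, 39703/21, 132399/35, …
ICs: h(0) = 3.

f: a_k = 3, 12, 24, 32, 32, 128/5, 256/15, 1024/105, 512/105, …
g: a_k = 1, 1, 3, 5, 11, 21, 43, 85, 171, …
f·g: L₀ = L_f ⊗_s L_g, ord ≤ 1·1.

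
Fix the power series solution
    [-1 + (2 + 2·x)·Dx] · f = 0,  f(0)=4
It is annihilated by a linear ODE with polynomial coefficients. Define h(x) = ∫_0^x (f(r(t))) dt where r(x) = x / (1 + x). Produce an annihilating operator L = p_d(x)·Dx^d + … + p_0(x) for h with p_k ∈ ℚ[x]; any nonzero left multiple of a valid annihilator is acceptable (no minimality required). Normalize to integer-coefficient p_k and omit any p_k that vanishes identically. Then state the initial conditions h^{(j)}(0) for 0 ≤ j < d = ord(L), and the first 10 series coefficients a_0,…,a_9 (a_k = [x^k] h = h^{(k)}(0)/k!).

L = -Dx + (2 + 6·x + 4·x^2)·Dx^2  (order 2).
h: a_k = 0, 4, 1, -5/6, 13/16, -141/160, 133/128, -2353/1792, 7205/4096, -182461/73728, …
ICs: h(0) = 0, h′(0) = 4.

f: a_k = 4, 2, -1/2, 1/4, -5/32, 7/64, -21/256, 33/512, -429/8192, 715/16384, …
f∘r: x↦r, Dx↦Dx/r' in L_f ⇒ L₀.
h=∫h₀ ⇒ L = L₀·Dx.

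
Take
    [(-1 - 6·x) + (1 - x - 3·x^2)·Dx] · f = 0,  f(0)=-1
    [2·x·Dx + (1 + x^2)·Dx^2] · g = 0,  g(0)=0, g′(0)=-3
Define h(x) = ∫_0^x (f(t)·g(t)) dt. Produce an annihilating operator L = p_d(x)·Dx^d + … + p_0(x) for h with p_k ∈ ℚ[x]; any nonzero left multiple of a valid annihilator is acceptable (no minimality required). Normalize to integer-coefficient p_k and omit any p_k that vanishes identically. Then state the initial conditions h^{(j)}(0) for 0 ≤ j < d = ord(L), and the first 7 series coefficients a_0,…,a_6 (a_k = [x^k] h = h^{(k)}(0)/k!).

L = (6 + 2·x + 18·x^2)·Dx + (2 + 10·x + 4·x^2 + 18·x^3)·Dx^2 + (-1 + x + 2·x^2 + x^3 + 3·x^4)·Dx^3  (order 3).
h: a_k = 0, 0, 3/2, 1, 11/4, 4, 134/15, …
ICs: h(0) = 0, h′(0) = 0, h′′(0) = 3.

f: a_k = -1, -1, -4, -7, -19, -40, -97, …
g: a_k = 0, -3, 0, 1, 0, -3/5, 0, …
Sym-product of L_f,L_g gives L₀ (≤ ord 2).
Integrate: L := L₀·Dx.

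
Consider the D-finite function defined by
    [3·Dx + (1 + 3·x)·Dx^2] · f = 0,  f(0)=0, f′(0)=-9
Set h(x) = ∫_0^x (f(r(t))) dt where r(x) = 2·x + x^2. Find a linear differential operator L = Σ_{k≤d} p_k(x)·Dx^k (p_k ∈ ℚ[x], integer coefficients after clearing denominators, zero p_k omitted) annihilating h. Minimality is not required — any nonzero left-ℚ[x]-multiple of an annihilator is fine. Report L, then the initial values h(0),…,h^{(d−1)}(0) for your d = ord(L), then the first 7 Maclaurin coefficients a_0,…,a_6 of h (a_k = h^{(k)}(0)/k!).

L = (5 + 6·x + 3·x^2)·Dx^2 + (1 + 7·x + 9·x^2 + 3·x^3)·Dx^3  (order 3).
h: a_k = 0, 0, -9, 15, -81/2, 1323/10, -2403/5, …
ICs: h(0) = 0, h′(0) = 0, h′′(0) = -18.

f: a_k = 0, -9, 27/2, -27, 243/4, -729/5, 729/2, …
f∘r: x↦r, Dx↦Dx/r' in L_f ⇒ L₀.
h=∫h₀ ⇒ L = L₀·Dx.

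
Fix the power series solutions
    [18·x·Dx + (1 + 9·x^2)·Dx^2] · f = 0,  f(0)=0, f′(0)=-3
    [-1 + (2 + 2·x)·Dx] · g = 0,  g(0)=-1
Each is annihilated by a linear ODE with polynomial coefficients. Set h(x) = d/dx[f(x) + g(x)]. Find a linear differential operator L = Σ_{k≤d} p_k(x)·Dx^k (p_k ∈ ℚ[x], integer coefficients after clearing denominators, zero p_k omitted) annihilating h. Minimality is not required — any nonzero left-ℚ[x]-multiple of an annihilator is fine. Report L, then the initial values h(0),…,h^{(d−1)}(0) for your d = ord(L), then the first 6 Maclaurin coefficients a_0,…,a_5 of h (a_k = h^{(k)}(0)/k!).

L = (-36 - 90·x + 972·x^2 + 486·x^3) + (-75 - 144·x + 1818·x^2 + 3888·x^3 + 1701·x^4)·Dx + (-2 + 70·x + 108·x^2 + 684·x^3 + 1134·x^4 + 486·x^5)·Dx^2  (order 2).
h: a_k = -7/2, 1/4, 429/16, 5/32, -62243/256, 63/512, …
ICs: h(0) = -7/2, h′(0) = 1/4.

f: a_k = 0, -3, 0, 9, 0, -243/5, …
g: a_k = -1, -1/2, 1/8, -1/16, 5/128, -7/256, …
Weyl lclm of L_f,L_g ⇒ L₀ (ord ≤ 3).
h₀' ⇒ L via d/dx closure of L₀.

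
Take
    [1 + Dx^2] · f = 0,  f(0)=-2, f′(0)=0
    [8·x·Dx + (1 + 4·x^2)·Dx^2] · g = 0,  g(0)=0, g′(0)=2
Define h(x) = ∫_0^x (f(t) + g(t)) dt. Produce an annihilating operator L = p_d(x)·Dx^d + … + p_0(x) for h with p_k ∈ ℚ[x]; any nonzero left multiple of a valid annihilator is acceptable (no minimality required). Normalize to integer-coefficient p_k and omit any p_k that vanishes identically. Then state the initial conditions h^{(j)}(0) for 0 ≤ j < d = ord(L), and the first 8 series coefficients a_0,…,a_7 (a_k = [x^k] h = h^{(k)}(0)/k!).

L = (-376·x + 1600·x^3 + 128·x^5)·Dx^2 + (-7 + 76·x^2 + 432·x^4 + 64·x^6)·Dx^3 + (-376·x + 1600·x^3 + 128·x^5)·Dx^4 + (-7 + 76·x^2 + 432·x^4 + 64·x^6)·Dx^5  (order 5).
h: a_k = 0, -2, 1, 1/3, -2/3, -1/60, 16/15, 1/2520, …
ICs: h(0) = 0, h′(0) = -2, h′′(0) = 2, h′′′(0) = 2, h′′′′(0) = -16.

f: a_k = -2, 0, 1, 0, -1/12, 0, 1/360, 0, …
g: a_k = 0, 2, 0, -8/3, 0, 32/5, 0, -128/7, …
Weyl lclm of L_f,L_g ⇒ L₀ (ord ≤ 4).
h=∫₀ˣh₀: take L = L₀·Dx.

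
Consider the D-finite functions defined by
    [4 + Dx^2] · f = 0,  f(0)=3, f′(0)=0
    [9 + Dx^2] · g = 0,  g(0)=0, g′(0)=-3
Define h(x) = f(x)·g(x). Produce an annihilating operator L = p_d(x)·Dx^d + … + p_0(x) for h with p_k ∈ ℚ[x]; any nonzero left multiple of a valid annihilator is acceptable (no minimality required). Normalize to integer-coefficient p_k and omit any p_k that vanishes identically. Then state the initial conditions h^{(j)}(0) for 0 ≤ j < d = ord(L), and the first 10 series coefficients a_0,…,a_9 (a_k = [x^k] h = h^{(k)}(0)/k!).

f: a_k = 3, 0, -6, 0, 2, 0, -4/15, 0, 2/105, 0, …
g: a_k = 0, -3, 0, 9/2, 0, -81/40, 0, 243/560, 0, -243/4480, …
Sym-product of L_f,L_g gives L₀ (≤ ord 4).
L = 25 + 26·Dx^2 + Dx^4  (order 4).
h: a_k = 0, -9, 0, 63/2, 0, -1563/40, 0, 13021/560, 0, -5167/640, …
ICs: h(0) = 0, h′(0) = -9, h′′(0) = 0, h′′′(0) = 189.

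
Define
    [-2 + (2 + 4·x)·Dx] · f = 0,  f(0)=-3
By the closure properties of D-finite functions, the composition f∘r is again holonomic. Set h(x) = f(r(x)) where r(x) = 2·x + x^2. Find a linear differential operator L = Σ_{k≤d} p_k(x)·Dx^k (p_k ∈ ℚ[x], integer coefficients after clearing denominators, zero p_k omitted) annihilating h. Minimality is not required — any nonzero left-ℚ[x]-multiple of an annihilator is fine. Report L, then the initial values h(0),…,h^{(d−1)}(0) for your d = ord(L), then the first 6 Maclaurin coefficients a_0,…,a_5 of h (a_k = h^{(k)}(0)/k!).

f: a_k = -3, -3, 3/2, -3/2, 15/8, -21/8, …
h₀=f(r): pull back L_f along r ⇒ L₀.
L = (-2 - 2·x) + (1 + 4·x + 2·x^2)·Dx  (order 1).
h: a_k = -3, -6, 3, -6, 27/2, -33, …
ICs: h(0) = -3.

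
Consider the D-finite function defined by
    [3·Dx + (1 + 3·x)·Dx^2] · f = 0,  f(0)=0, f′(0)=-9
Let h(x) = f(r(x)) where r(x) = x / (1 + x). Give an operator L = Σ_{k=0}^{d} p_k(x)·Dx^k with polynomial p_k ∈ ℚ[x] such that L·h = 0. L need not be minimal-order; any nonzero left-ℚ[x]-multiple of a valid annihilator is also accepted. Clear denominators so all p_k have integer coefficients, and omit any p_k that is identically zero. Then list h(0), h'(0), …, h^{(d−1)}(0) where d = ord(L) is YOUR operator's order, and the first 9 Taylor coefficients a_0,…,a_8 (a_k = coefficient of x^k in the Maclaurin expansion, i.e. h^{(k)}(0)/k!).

f: a_k = 0, -9, 27/2, -27, 243/4, -729/5, 729/2, -6561/7, 19683/8, …
L₀ from L_f via x↦r, Dx↦r'^{-1}Dx.
L = (5 + 8·x)·Dx + (1 + 5·x + 4·x^2)·Dx^2  (order 2).
h: a_k = 0, -9, 45/2, -63, 765/4, -3069/5, 4095/2, -49149/7, 196605/8, …
ICs: h(0) = 0, h′(0) = -9.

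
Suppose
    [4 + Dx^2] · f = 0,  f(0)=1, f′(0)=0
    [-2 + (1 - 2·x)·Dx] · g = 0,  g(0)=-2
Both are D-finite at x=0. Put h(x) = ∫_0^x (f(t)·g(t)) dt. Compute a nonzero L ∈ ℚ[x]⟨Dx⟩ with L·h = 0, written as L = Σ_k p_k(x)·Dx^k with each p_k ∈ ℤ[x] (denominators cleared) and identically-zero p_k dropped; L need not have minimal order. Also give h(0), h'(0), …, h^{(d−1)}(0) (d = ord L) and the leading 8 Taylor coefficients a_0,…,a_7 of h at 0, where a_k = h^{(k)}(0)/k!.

L = (-4 + 8·x)·Dx + 4·Dx^2 + (-1 + 2·x)·Dx^3  (order 3).
h: a_k = 0, -2, -2, -4/3, -2, -52/15, -52/9, -3112/315, …
ICs: h(0) = 0, h′(0) = -2, h′′(0) = -4.

f: a_k = 1, 0, -2, 0, 2/3, 0, -4/45, 0, …
g: a_k = -2, -4, -8, -16, -32, -64, -128, -256, …
Sym-product of L_f,L_g gives L₀ (≤ ord 2).
∫: right-multiply L₀ by Dx.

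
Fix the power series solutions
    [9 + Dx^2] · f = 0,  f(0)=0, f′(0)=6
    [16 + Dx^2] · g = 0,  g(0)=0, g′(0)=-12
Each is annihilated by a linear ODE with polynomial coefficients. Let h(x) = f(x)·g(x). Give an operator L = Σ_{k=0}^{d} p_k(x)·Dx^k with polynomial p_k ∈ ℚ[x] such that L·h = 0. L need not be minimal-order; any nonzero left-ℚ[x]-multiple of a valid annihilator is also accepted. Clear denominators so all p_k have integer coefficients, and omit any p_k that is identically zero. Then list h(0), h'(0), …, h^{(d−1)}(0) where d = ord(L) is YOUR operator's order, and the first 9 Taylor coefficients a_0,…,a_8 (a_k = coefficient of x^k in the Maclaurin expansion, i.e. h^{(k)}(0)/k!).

f: a_k = 0, 6, 0, -9, 0, 81/20, 0, -243/280, 0, …
g: a_k = 0, -12, 0, 32, 0, -128/5, 0, 1024/105, 0, …
f·g: L₀ = L_f ⊗_s L_g, ord ≤ 2·2.
L = 49 + 50·Dx^2 + Dx^4  (order 4).
h: a_k = 0, 0, -72, 0, 300, 0, -2451/5, 0, 6005/14, …
ICs: h(0) = 0, h′(0) = 0, h′′(0) = -144, h′′′(0) = 0.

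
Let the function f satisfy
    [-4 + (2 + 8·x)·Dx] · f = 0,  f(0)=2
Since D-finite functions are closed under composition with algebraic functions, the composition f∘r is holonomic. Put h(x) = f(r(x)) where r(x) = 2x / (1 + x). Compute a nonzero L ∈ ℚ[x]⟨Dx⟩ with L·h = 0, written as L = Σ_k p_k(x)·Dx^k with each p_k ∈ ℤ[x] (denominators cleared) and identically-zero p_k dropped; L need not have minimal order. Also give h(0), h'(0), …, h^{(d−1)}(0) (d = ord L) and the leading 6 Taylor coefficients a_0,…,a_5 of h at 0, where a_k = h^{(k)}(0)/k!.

L = -4 + (1 + 10·x + 9·x^2)·Dx  (order 1).
h: a_k = 2, 8, -24, 104, -568, 3528, …
ICs: h(0) = 2.

f: a_k = 2, 4, -4, 8, -20, 56, …
h₀=f(r): pull back L_f along r ⇒ L₀.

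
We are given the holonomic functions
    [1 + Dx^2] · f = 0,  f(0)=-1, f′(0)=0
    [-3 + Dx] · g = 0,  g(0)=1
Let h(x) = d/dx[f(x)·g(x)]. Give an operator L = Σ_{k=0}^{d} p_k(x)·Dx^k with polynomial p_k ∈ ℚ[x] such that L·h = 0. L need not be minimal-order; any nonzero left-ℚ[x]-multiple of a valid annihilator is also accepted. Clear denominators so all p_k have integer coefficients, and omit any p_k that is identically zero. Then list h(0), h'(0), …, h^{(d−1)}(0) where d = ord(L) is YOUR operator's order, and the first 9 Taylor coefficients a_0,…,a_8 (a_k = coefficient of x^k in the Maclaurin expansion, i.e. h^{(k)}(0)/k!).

L = 10 - 6·Dx + Dx^2  (order 2).
h: a_k = -3, -8, -9, -14/3, 1/2, 44/15, 83/30, 527/315, 213/280, …
ICs: h(0) = -3, h′(0) = -8.

f: a_k = -1, 0, 1/2, 0, -1/24, 0, 1/720, 0, -1/40320, …
g: a_k = 1, 3, 9/2, 9/2, 27/8, 81/40, 81/80, 243/560, 729/4480, …
L₀ := L_f ⊗_s L_g (sym. prod.), ord ≤ 2.
Differentiate: ansatz ord ≤ ord L₀ ⇒ L.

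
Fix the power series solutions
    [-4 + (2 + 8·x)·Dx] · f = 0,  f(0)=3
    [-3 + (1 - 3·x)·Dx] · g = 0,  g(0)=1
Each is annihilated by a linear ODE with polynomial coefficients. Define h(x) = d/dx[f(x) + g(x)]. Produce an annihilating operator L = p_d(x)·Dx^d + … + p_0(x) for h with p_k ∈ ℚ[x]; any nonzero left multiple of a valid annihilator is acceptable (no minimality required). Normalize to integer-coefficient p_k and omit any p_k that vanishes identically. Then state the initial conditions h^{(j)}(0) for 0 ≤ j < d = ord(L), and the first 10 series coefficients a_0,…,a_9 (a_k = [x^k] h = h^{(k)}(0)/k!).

f: a_k = 3, 6, -6, 12, -30, 84, -252, 792, -2574, 8580, …
g: a_k = 1, 3, 9, 27, 81, 243, 729, 2187, 6561, 19683, …
f+g: L₀ = lclm(L_f,L_g), ord ≤ 1+1.
Differentiate: ansatz ord ≤ ord L₀ ⇒ L.
L = (-90 - 108·x) + (-21 - 252·x - 378·x^2)·Dx + (4 + 13·x - 39·x^2 - 108·x^3)·Dx^2  (order 2).
h: a_k = 9, 6, 117, 204, 1635, 2862, 20853, 31896, 254367, 298770, …
ICs: h(0) = 9, h′(0) = 6.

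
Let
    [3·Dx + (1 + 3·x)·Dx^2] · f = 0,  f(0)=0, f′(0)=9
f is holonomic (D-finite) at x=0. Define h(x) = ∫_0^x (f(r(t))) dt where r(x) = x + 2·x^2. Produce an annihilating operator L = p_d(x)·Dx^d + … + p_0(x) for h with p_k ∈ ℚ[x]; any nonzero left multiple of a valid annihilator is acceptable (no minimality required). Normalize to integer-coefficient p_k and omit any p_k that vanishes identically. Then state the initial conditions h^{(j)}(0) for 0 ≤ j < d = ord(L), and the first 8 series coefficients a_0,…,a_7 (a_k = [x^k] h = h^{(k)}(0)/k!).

L = (-1 + 12·x + 24·x^2)·Dx^2 + (1 + 7·x + 18·x^2 + 24·x^3)·Dx^3  (order 3).
h: a_k = 0, 0, 9/2, 3/2, -27/4, 189/20, -27/10, -297/14, …
ICs: h(0) = 0, h′(0) = 0, h′′(0) = 9.

f: a_k = 0, 9, -27/2, 27, -243/4, 729/5, -729/2, 6561/7, …
h₀=f(r): pull back L_f along r ⇒ L₀.
∫: right-multiply L₀ by Dx.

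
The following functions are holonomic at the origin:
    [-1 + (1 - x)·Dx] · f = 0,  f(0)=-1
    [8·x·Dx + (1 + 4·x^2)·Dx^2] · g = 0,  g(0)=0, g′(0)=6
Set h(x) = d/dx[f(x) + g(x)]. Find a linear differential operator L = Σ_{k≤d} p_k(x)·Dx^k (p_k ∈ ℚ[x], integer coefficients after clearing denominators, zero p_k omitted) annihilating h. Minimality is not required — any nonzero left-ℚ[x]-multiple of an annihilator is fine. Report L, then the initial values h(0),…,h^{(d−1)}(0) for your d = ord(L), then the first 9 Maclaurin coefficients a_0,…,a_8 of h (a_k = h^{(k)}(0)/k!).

f: a_k = -1, -1, -1, -1, -1, -1, -1, -1, -1, …
g: a_k = 0, 6, 0, -8, 0, 96/5, 0, -384/7, 0, …
Weyl lclm of L_f,L_g ⇒ L₀ (ord ≤ 3).
Differentiate: ansatz ord ≤ ord L₀ ⇒ L.
L = (-8 + 32·x + 96·x^2) + (7 - 8·x - 20·x^2 + 96·x^3)·Dx + (-1 - 3·x - 12·x^3 + 16·x^4)·Dx^2  (order 2).
h: a_k = 5, -2, -27, -4, 91, -6, -391, -8, 1527, …
ICs: h(0) = 5, h′(0) = -2.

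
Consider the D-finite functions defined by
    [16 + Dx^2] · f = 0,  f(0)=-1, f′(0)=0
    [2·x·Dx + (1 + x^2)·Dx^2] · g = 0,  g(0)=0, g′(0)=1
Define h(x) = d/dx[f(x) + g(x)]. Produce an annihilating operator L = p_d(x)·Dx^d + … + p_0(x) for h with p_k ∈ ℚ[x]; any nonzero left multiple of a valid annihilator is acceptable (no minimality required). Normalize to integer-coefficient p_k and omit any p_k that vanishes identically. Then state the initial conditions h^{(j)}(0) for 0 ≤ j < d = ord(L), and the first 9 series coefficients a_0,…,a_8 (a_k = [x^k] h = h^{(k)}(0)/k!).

L = (64·x + 704·x^3 + 256·x^5) + (112 + 416·x^2 + 432·x^4 + 128·x^6)·Dx + (4·x + 44·x^3 + 16·x^5)·Dx^2 + (7 + 26·x^2 + 27·x^4 + 8·x^6)·Dx^3  (order 3).
h: a_k = 1, 16, -1, -128/3, 1, 512/15, -1, -4096/315, 1, …
ICs: h(0) = 1, h′(0) = 16, h′′(0) = -2.

f: a_k = -1, 0, 8, 0, -32/3, 0, 256/45, 0, -512/315, …
g: a_k = 0, 1, 0, -1/3, 0, 1/5, 0, -1/7, 0, …
L₀ := lclm(L_f,L_g); ord L₀ ≤ 2+2.
Derive L from L₀ (diff closure).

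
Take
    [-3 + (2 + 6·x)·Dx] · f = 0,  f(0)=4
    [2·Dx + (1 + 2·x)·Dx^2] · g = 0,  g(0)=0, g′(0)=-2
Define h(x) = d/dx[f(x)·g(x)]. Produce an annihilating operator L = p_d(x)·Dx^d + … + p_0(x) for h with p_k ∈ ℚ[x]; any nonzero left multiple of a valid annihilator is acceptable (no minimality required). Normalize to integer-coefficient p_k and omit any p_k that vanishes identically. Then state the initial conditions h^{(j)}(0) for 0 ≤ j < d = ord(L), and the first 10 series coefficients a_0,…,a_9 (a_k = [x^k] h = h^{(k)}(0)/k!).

L = (39 + 180·x + 108·x^2) + (116 + 756·x + 1512·x^2 + 864·x^3)·Dx + (20 + 184·x + 612·x^2 + 864·x^3 + 432·x^4)·Dx^2  (order 2).
h: a_k = -8, -8, 31, -90, 3937/16, -52897/80, 1134179/640, -5339567/1120, 370196803/28672, -3031606675/86016, …
ICs: h(0) = -8, h′(0) = -8.

f: a_k = 4, 6, -9/2, 27/4, -405/32, 1701/64, -15309/256, 72171/512, -2814669/8192, 14073345/16384, …
g: a_k = 0, -2, 2, -8/3, 4, -32/5, 32/3, -128/7, 32, -512/9, …
Sym-product of L_f,L_g gives L₀ (≤ ord 2).
Derive L from L₀ (diff closure).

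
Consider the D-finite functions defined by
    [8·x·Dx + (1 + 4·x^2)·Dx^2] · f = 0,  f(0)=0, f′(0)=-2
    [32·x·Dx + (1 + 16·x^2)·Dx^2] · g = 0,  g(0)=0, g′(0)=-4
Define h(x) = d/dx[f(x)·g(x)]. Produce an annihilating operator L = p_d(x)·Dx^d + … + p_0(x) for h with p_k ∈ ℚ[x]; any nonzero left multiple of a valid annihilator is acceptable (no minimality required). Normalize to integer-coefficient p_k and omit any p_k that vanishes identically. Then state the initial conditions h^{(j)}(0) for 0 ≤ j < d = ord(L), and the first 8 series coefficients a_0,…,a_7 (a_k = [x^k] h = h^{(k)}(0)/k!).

L = (-1536·x - 51200·x^3 - 262144·x^5 + 655360·x^7 + 6291456·x^9) + (-80 - 6592·x^2 - 92160·x^4 - 229376·x^6 + 2293760·x^8 + 9437184·x^10)·Dx + (-160·x - 4480·x^3 - 30720·x^5 + 69632·x^7 + 1310720·x^9 + 3145728·x^11)·Dx^2 + (-1 - 40·x^2 - 464·x^4 + 29696·x^8 + 163840·x^10 + 262144·x^12)·Dx^3  (order 3).
h: a_k = 0, 16, 0, -640/3, 0, 44288/15, 0, -913408/21, …
ICs: h(0) = 0, h′(0) = 16, h′′(0) = 0.

f: a_k = 0, -2, 0, 8/3, 0, -32/5, 0, 128/7, …
g: a_k = 0, -4, 0, 64/3, 0, -1024/5, 0, 16384/7, …
Sym-product of L_f,L_g gives L₀ (≤ ord 4).
Derive L from L₀ (diff closure).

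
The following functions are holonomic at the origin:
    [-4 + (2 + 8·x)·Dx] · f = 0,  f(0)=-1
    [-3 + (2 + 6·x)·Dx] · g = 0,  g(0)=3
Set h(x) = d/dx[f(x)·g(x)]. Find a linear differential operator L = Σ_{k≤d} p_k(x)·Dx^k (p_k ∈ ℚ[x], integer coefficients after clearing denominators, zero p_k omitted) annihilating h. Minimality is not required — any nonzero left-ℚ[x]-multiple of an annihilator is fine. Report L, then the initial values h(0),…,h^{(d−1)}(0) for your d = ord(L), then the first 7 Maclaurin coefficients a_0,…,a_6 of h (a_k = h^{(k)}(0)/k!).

f: a_k = -1, -2, 2, -4, 10, -28, 84, …
g: a_k = 3, 9/2, -27/8, 81/16, -1215/128, 5103/256, -45927/1024, …
Sym-product of L_f,L_g gives L₀ (≤ ord 1).
h=h₀': d/dx-closure on L₀ ⇒ L.
L = -1 + (-14 - 146·x - 504·x^2 - 576·x^3)·Dx  (order 1).
h: a_k = -21/2, 3/4, -63/16, 591/32, -20895/256, 178173/512, -2968371/2048, …
ICs: h(0) = -21/2.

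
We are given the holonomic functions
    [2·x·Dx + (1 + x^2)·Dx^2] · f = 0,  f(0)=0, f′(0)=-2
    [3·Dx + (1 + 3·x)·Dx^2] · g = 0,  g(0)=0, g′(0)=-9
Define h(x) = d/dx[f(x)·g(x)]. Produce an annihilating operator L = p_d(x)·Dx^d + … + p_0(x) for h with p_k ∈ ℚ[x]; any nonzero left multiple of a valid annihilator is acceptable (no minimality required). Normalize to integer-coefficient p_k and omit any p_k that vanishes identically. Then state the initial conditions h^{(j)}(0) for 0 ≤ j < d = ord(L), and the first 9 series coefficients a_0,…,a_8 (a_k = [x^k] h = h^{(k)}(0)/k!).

f: a_k = 0, -2, 0, 2/3, 0, -2/5, 0, 2/7, 0, …
g: a_k = 0, -9, 27/2, -27, 243/4, -729/5, 729/2, -6561/7, 19683/8, …
h₀=f·g: eliminate ⇒ L₀, order ≤ 2·2.
Differentiate: ansatz ord ≤ ord L₀ ⇒ L.
L = (264 + 1260·x + 1008·x^2 + 3420·x^3 + 3240·x^4 + 4212·x^5 + 324·x^7) + (178 + 660·x + 3828·x^2 + 7308·x^3 + 12960·x^4 + 10044·x^5 + 11340·x^6 + 324·x^7 + 1134·x^8)·Dx + (132 + 608·x + 1728·x^2 + 4568·x^3 + 6456·x^4 + 8856·x^5 + 5184·x^6 + 5544·x^7 + 324·x^8 + 648·x^9)·Dx^2 + (13 + 102·x + 341·x^2 + 744·x^3 + 1138·x^4 + 1236·x^5 + 1386·x^6 + 648·x^7 + 657·x^8 + 54·x^9 + 81·x^10)·Dx^3  (order 3).
h: a_k = 0, 36, -81, 192, -1125/2, 8316/5, -48573/10, 71424/5, -5919723/140, …
ICs: h(0) = 0, h′(0) = 36, h′′(0) = -162.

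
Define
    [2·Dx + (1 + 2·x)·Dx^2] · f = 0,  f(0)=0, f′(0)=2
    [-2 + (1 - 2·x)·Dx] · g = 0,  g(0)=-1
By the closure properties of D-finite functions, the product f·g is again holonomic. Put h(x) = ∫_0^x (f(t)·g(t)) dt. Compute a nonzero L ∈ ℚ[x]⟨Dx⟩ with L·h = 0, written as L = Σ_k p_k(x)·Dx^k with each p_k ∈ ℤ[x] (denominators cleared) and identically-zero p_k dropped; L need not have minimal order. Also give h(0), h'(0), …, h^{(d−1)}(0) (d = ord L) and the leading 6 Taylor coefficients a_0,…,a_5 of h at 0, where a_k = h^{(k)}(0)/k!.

L = 4·Dx + (2 + 12·x)·Dx^2 + (-1 + 4·x^2)·Dx^3  (order 3).
h: a_k = 0, 0, -1, -2/3, -5/3, -28/15, …
ICs: h(0) = 0, h′(0) = 0, h′′(0) = -2.

f: a_k = 0, 2, -2, 8/3, -4, 32/5, …
g: a_k = -1, -2, -4, -8, -16, -32, …
f·g: L₀ = L_f ⊗_s L_g, ord ≤ 2·1.
Integrate: L := L₀·Dx.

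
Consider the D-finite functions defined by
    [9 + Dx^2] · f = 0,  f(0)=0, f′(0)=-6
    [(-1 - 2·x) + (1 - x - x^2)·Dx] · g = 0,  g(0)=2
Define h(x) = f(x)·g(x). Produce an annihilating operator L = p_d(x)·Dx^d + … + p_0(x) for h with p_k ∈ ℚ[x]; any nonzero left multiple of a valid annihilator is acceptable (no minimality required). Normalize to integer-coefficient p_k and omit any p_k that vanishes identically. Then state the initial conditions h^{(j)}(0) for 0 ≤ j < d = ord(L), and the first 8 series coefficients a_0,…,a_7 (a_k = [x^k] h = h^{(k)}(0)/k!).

L = (-7 + 9·x + 9·x^2) + (2 + 4·x)·Dx + (-1 + x + x^2)·Dx^2  (order 2).
h: a_k = 0, -12, -12, -6, -18, -321/10, -501/10, -2253/28, …
ICs: h(0) = 0, h′(0) = -12.

f: a_k = 0, -6, 0, 9, 0, -81/20, 0, 243/280, …
g: a_k = 2, 2, 4, 6, 10, 16, 26, 42, …
L₀ := L_f ⊗_s L_g (sym. prod.), ord ≤ 2.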